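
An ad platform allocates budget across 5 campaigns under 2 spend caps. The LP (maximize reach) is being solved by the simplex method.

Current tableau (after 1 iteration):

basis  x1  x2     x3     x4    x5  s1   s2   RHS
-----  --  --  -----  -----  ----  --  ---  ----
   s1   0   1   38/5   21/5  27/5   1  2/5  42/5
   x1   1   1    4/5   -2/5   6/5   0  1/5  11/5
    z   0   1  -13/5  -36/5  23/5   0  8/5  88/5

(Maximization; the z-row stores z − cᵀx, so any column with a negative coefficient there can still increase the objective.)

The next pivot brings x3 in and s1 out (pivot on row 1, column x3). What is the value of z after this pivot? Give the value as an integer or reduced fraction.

389/19

Minimum ratio for x3: (42/5)/(38/5) = 21/19.
z changes by −(z-row coeff of x3)·ratio = −(-13/5)·(21/19) = 273/95.
New z = 88/5 + (273/95) = 389/19.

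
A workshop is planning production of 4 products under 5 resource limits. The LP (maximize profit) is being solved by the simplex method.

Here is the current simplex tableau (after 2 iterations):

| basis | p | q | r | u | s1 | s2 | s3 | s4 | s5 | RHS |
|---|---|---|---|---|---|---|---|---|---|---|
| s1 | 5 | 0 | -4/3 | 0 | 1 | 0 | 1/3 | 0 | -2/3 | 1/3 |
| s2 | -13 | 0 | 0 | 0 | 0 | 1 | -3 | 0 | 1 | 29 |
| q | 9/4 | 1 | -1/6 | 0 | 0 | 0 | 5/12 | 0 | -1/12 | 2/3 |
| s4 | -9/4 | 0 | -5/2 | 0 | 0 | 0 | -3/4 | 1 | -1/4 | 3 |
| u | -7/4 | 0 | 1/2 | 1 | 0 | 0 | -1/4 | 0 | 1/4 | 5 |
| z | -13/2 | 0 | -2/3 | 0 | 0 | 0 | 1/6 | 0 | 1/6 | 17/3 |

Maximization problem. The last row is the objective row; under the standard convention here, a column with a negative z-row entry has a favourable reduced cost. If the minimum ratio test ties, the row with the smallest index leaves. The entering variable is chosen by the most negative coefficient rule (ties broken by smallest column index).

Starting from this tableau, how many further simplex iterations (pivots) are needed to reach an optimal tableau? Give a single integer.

3

pivot: p in, s1 out → z = 61/10
pivot: r in, q out → z = 233/26
pivot: s1 in, u out → z = 247/10
No improving column remains; optimal.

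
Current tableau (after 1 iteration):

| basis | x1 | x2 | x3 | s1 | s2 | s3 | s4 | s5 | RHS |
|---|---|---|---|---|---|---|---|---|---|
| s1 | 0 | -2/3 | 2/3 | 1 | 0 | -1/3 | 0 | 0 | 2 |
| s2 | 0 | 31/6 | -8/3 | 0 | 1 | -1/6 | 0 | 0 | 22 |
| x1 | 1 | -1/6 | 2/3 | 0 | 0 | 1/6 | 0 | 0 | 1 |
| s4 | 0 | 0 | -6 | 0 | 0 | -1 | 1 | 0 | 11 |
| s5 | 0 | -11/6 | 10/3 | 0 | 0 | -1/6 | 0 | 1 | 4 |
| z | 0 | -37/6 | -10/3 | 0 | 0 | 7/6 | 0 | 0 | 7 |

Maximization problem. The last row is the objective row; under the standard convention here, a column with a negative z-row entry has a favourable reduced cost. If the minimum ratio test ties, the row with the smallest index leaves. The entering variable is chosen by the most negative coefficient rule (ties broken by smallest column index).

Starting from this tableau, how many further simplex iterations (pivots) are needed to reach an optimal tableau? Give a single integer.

2

pivot: x2 in, s2 out → z = 1031/31
pivot: x3 in, x1 out → z = 472/9
No improving column remains; optimal.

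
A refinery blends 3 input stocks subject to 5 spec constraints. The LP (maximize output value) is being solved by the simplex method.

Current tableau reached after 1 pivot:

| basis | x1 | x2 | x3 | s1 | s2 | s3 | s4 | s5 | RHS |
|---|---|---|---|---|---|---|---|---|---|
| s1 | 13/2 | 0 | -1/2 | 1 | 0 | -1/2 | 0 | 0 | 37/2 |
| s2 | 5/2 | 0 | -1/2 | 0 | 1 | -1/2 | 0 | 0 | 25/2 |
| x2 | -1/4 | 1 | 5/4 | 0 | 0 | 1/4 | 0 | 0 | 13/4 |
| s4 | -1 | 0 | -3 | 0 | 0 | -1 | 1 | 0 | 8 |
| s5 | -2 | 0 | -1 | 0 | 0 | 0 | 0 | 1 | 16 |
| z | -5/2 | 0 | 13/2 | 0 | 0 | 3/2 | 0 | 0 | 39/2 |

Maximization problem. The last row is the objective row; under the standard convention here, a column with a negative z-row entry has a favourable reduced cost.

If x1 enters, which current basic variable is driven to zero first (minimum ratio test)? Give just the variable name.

Ratios: row 1 (s1): (37/2)/(13/2) = 37/13; row 2 (s2): (25/2)/(5/2) = 5; row 3 (x2): entry -1/4 ≤ 0, skip; row 4 (s4): entry -1 ≤ 0, skip; row 5 (s5): entry -2 ≤ 0, skip.
Minimum ratio 37/13 is in the s1 row, so s1 leaves.

s1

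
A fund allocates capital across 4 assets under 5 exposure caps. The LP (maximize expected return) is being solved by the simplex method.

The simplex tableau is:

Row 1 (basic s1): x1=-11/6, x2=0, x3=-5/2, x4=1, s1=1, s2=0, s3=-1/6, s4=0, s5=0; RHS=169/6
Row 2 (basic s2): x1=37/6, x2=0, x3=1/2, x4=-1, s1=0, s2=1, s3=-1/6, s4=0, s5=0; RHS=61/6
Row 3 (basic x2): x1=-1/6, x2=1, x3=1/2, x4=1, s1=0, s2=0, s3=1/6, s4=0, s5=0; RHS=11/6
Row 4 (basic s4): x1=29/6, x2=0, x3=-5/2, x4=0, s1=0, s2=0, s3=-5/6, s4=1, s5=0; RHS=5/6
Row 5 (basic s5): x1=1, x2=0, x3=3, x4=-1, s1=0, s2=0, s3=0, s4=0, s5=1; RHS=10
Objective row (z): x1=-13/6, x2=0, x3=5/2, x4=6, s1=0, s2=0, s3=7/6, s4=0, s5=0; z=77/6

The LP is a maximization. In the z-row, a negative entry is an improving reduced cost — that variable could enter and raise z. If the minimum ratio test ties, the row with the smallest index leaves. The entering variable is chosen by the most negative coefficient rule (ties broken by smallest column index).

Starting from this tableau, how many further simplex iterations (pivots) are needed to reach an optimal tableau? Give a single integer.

1

pivot: x1 in, s4 out → z = 383/29
No improving column remains; optimal.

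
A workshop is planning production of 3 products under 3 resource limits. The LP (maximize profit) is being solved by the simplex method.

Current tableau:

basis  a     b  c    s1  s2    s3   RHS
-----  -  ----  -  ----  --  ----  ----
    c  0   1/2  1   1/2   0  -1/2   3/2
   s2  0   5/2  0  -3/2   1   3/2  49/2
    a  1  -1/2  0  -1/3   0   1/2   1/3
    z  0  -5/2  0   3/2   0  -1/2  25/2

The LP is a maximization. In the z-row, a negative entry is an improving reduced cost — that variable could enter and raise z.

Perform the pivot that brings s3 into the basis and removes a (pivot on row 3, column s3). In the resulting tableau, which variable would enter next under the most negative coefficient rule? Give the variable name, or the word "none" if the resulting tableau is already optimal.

b

Pivot element 1/2. New z-row = old z-row − (-1/2)·(row 3/(1/2)).
Updated z-row coefficients: a: 1, b: -3, c: 0, s1: 7/6, s2: 0, s3: 0.
The most negative is -3 in column b, so b would enter next.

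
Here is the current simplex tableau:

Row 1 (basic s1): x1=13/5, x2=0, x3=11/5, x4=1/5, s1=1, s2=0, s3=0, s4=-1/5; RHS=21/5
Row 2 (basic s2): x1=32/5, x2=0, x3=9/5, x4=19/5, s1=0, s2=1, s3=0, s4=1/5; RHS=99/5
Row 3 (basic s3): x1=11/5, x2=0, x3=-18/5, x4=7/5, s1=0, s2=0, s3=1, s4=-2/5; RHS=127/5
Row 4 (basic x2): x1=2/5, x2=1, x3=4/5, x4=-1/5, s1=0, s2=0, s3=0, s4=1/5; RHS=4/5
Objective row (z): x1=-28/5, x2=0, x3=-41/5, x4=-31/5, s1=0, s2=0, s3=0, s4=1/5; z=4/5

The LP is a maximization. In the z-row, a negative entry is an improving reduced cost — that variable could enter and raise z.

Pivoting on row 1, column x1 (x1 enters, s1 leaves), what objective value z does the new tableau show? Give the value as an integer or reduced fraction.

Minimum ratio for x1: (21/5)/(13/5) = 21/13.
z changes by −(z-row coeff of x1)·ratio = −(-28/5)·(21/13) = 588/65.
New z = 4/5 + (588/65) = 128/13.

128/13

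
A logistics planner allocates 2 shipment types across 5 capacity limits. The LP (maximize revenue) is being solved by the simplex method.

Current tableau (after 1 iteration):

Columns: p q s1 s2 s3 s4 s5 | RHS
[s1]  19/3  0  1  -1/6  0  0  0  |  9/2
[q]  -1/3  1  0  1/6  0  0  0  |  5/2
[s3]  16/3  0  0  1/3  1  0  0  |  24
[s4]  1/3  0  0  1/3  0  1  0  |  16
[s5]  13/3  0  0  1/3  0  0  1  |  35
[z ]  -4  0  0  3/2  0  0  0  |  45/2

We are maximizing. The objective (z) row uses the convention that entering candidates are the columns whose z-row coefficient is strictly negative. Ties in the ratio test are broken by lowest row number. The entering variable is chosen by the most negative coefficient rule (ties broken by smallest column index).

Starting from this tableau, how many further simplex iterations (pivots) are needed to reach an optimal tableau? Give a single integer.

1

pivot: p in, s1 out → z = 963/38
No improving column remains; optimal.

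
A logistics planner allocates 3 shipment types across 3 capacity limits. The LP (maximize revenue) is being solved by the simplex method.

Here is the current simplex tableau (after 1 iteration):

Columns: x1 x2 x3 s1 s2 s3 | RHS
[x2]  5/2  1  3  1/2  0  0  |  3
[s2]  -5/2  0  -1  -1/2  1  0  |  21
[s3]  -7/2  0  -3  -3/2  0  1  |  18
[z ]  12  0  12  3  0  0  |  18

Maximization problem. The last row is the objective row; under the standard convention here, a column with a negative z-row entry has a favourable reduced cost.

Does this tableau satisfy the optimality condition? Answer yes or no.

yes

No objective-row coefficient is strictly negative, so no entering variable exists; the tableau is optimal.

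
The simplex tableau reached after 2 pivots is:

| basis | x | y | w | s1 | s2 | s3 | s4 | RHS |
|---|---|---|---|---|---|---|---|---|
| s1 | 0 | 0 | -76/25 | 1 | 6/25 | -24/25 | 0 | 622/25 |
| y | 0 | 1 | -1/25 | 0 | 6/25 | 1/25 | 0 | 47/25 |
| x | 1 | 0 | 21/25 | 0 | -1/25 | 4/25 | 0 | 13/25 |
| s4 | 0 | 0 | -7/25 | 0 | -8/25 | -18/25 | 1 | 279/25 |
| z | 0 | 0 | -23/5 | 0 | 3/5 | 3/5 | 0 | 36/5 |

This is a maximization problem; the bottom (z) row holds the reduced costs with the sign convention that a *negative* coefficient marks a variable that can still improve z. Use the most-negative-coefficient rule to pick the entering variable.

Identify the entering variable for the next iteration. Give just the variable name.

Objective-row coefficients: x: 0, y: 0, w: -23/5, s1: 0, s2: 3/5, s3: 3/5, s4: 0.
The most negative is -23/5 in column w, so w enters.

w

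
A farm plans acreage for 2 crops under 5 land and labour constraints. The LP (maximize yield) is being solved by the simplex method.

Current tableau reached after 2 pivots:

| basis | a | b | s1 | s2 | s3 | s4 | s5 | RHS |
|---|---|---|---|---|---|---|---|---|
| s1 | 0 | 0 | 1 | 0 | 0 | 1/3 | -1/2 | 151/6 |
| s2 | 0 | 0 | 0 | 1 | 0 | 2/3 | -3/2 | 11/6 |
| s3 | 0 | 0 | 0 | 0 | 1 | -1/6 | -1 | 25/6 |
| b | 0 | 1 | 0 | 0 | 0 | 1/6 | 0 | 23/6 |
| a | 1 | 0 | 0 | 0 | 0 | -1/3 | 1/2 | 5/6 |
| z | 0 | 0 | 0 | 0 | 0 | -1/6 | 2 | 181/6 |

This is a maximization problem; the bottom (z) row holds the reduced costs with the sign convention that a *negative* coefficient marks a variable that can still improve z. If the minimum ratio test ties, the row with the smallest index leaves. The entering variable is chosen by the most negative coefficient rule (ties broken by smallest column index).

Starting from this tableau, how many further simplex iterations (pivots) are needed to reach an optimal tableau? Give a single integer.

pivot: s4 in, s2 out → z = 245/8
No improving column remains; optimal.

1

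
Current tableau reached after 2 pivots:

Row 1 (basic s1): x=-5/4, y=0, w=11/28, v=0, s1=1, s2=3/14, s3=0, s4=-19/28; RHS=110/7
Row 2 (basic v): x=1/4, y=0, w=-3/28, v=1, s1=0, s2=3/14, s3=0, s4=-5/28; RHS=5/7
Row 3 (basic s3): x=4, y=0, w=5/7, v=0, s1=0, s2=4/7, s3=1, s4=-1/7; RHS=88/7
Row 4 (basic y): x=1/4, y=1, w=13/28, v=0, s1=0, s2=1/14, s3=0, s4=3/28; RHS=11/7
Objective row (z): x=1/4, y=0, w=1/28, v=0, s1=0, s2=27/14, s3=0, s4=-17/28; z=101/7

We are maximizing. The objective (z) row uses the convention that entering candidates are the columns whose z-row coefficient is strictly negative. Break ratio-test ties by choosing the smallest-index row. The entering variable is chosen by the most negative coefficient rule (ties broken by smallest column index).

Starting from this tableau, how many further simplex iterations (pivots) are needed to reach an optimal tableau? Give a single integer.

pivot: s4 in, y out → z = 70/3
No improving column remains; optimal.

1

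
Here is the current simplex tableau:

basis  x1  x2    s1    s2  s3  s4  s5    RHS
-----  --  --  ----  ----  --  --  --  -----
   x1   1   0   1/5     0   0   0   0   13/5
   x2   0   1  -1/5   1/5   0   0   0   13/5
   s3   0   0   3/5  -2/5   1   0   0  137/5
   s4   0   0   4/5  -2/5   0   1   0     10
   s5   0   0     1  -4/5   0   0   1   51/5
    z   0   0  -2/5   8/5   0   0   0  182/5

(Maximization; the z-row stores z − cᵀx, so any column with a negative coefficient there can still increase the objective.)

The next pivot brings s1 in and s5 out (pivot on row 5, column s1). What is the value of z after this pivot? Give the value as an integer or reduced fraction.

Minimum ratio for s1: (51/5)/1 = 51/5.
z changes by −(z-row coeff of s1)·ratio = −(-2/5)·(51/5) = 102/25.
New z = 182/5 + (102/25) = 1012/25.

1012/25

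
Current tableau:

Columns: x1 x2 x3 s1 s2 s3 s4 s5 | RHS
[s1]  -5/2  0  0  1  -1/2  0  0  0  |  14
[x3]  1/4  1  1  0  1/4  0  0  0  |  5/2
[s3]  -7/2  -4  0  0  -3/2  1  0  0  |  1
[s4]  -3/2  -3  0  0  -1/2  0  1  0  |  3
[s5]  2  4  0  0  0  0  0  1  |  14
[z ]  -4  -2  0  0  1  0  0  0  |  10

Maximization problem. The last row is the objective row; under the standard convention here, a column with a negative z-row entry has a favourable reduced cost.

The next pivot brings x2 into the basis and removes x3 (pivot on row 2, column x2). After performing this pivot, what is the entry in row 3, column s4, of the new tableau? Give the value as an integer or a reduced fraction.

Pivot element is row 2, column x2: 1.
Normalize row 2: new (row 2, s4) = 0/1 = 0.
row 3 ← row 3 − (-4)·(new row 2): 0 − (-4)·0 = 0.

0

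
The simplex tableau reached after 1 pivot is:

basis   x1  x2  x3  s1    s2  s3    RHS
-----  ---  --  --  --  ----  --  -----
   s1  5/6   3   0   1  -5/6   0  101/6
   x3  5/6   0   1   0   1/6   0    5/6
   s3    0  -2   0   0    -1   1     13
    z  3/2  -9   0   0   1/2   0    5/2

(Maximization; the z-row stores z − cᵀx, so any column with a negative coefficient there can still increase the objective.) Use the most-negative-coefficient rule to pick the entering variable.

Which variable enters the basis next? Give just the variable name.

x2

Objective-row coefficients: x1: 3/2, x2: -9, x3: 0, s1: 0, s2: 1/2, s3: 0.
The most negative is -9 in column x2, so x2 enters.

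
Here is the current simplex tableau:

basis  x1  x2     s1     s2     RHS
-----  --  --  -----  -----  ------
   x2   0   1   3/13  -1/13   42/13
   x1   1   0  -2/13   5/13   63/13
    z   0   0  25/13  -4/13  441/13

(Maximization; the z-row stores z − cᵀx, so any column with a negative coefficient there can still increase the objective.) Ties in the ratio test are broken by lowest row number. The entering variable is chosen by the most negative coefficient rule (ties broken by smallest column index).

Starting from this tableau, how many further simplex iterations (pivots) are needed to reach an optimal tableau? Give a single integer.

1

pivot: s2 in, x1 out → z = 189/5
No improving column remains; optimal.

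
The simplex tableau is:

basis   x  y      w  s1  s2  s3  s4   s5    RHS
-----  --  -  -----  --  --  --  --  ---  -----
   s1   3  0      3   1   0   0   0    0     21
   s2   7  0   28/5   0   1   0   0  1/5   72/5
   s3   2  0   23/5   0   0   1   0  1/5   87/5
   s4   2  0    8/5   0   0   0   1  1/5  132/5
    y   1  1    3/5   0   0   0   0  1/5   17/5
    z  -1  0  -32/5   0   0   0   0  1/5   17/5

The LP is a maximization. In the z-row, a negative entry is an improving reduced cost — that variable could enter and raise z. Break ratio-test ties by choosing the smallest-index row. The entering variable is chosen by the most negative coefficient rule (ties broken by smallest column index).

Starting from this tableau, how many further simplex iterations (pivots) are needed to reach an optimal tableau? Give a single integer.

pivot: w in, s2 out → z = 139/7
No improving column remains; optimal.

1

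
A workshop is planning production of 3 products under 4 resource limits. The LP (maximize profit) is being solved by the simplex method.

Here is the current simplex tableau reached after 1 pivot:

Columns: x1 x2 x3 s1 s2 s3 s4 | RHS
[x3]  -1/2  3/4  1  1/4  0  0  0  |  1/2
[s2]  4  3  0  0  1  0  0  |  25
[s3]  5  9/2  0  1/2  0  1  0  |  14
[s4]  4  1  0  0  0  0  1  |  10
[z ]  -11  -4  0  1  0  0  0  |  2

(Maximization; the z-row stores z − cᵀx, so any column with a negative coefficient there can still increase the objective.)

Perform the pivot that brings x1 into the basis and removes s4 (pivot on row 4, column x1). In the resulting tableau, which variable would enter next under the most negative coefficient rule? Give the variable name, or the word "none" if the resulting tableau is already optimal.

x2

Pivot element 4. New z-row = old z-row − (-11)·(row 4/4).
Updated z-row coefficients: x1: 0, x2: -5/4, x3: 0, s1: 1, s2: 0, s3: 0, s4: 11/4.
The most negative is -5/4 in column x2, so x2 would enter next.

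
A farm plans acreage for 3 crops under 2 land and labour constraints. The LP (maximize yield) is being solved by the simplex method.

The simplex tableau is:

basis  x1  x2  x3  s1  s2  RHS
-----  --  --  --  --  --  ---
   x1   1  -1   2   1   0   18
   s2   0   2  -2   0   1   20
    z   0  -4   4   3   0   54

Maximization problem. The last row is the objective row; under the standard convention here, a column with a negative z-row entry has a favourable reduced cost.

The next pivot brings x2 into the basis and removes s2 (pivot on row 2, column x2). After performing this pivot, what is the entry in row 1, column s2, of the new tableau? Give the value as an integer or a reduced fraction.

1/2

Pivot element is row 2, column x2: 2.
Normalize row 2: new (row 2, s2) = 1/2 = 1/2.
row 1 ← row 1 − (-1)·(new row 2): 0 − (-1)·(1/2) = 1/2.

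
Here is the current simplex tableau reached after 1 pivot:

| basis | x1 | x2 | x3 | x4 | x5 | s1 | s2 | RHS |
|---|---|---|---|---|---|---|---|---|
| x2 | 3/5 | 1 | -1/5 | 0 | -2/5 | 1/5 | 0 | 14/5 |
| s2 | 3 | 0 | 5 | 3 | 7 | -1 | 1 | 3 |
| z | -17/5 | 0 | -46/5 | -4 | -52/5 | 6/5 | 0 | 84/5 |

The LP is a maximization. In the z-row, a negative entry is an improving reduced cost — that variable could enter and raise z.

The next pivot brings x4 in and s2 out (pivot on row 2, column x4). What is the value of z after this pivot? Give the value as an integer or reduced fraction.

Minimum ratio for x4: 3/3 = 1.
z changes by −(z-row coeff of x4)·ratio = −(-4)·1 = 4.
New z = 84/5 + 4 = 104/5.

104/5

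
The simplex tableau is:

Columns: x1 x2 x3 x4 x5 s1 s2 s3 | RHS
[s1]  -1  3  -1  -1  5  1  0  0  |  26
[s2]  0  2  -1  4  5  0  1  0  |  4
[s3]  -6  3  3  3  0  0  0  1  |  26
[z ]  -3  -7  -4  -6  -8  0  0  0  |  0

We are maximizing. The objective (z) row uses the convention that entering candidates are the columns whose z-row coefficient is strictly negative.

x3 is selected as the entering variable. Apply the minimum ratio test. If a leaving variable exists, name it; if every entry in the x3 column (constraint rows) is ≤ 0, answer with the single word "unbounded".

s3

Ratios: row 1 (s1): entry -1 ≤ 0, skip; row 2 (s2): entry -1 ≤ 0, skip; row 3 (s3): 26/3 = 26/3.
Minimum ratio is in the s3 row, so s3 leaves.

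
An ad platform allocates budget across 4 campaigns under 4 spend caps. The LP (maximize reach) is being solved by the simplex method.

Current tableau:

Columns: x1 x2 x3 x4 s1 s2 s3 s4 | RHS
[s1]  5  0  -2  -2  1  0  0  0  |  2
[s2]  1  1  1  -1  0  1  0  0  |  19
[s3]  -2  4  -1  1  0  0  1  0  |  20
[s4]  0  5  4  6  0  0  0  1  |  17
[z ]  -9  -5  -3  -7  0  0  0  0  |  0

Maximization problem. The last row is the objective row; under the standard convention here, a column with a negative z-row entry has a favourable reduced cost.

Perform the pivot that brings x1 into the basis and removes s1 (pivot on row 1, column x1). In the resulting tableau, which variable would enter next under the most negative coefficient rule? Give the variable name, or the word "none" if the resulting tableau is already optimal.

x4

Pivot element 5. New z-row = old z-row − (-9)·(row 1/5).
Updated z-row coefficients: x1: 0, x2: -5, x3: -33/5, x4: -53/5, s1: 9/5, s2: 0, s3: 0, s4: 0.
The most negative is -53/5 in column x4, so x4 would enter next.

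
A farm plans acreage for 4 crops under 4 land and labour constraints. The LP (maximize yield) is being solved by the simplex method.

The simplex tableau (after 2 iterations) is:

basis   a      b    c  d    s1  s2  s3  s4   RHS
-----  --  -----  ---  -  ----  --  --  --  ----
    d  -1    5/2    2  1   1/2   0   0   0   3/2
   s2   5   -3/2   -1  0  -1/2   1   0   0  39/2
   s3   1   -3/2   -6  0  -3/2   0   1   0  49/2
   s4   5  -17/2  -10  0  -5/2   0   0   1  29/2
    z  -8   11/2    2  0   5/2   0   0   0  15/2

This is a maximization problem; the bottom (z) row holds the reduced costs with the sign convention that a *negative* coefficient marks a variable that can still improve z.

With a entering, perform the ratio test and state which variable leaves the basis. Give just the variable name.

Ratios: row 1 (d): entry -1 ≤ 0, skip; row 2 (s2): (39/2)/5 = 39/10; row 3 (s3): (49/2)/1 = 49/2; row 4 (s4): (29/2)/5 = 29/10.
Minimum ratio 29/10 is in the s4 row, so s4 leaves.

s4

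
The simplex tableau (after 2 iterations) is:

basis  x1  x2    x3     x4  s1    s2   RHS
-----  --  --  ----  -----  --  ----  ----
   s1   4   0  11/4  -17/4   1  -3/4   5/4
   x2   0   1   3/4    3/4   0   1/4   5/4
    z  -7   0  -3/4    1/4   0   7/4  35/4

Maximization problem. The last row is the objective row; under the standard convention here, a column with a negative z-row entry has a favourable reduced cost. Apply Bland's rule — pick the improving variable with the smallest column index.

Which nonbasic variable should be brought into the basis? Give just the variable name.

x1

Objective-row coefficients: x1: -7, x2: 0, x3: -3/4, x4: 1/4, s1: 0, s2: 7/4.
Improving columns: x1, x3. Bland's rule picks the smallest column index → x1.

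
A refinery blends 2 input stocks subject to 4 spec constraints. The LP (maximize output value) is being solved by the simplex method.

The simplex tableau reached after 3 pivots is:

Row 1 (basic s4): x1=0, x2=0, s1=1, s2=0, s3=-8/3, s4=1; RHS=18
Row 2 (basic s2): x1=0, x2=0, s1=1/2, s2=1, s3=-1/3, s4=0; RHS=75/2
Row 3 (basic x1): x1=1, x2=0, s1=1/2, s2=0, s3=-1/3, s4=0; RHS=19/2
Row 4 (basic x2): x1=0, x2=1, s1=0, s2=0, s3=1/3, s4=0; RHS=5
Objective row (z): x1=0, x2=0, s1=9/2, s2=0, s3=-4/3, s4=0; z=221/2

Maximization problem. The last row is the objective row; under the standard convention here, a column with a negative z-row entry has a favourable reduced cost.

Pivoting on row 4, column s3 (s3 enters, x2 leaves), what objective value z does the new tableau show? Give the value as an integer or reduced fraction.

Minimum ratio for s3: 5/(1/3) = 15.
z changes by −(z-row coeff of s3)·ratio = −(-4/3)·15 = 20.
New z = 221/2 + 20 = 261/2.

261/2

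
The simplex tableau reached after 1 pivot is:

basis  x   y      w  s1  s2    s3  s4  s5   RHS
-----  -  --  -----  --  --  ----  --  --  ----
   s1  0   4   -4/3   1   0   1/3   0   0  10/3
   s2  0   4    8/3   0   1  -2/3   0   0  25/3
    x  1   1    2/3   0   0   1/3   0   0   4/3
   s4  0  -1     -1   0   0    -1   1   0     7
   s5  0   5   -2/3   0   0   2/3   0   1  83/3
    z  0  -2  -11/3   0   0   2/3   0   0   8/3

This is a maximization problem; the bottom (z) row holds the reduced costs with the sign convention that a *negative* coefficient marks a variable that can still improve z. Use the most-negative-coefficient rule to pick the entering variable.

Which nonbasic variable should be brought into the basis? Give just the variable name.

Objective-row coefficients: x: 0, y: -2, w: -11/3, s1: 0, s2: 0, s3: 2/3, s4: 0, s5: 0.
The most negative is -11/3 in column w, so w enters.

w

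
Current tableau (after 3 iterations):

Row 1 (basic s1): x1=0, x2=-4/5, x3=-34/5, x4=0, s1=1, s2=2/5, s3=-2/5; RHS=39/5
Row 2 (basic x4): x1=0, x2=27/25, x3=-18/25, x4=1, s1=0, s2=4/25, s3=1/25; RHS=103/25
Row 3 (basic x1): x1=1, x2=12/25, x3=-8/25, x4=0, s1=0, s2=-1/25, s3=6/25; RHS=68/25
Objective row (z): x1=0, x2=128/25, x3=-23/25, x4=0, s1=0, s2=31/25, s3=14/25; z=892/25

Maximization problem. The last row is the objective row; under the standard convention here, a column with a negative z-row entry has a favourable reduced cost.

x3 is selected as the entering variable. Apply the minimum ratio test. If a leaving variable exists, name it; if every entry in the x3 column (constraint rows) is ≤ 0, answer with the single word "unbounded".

x3-column entries: row 1: -34/5, row 2: -18/25, row 3: -8/25. All ≤ 0, so x3 can increase without bound; the LP is unbounded in this direction.

unbounded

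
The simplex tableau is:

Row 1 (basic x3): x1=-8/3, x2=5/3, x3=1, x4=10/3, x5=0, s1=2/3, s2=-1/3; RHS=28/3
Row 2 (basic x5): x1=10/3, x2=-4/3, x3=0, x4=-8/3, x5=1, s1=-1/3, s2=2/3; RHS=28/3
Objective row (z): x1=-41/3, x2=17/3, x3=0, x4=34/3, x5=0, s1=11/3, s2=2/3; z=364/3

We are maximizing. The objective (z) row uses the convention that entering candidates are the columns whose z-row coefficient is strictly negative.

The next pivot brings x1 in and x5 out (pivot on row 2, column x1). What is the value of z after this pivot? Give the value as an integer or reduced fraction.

Minimum ratio for x1: (28/3)/(10/3) = 14/5.
z changes by −(z-row coeff of x1)·ratio = −(-41/3)·(14/5) = 574/15.
New z = 364/3 + (574/15) = 798/5.

798/5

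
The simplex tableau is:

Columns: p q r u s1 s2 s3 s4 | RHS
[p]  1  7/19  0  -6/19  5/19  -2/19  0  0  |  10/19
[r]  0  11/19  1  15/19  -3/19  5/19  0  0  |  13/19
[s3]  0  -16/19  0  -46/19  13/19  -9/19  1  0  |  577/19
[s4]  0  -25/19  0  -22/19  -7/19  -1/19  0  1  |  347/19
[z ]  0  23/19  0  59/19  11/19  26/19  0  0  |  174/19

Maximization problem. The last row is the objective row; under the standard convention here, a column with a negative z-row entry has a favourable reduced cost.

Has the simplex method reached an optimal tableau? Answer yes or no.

No objective-row coefficient is strictly negative, so no entering variable exists; the tableau is optimal.

yes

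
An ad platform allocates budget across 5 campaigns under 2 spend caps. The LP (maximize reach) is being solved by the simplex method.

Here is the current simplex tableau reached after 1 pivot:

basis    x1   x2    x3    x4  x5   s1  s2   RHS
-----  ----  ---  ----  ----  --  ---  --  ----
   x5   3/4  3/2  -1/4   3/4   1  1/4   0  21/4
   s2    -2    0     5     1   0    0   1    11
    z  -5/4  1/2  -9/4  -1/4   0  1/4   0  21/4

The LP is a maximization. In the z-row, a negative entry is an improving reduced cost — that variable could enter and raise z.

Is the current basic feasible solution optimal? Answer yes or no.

no

Column x1 has objective-row coefficient -5/4, which is negative; an improving pivot exists, so not yet optimal.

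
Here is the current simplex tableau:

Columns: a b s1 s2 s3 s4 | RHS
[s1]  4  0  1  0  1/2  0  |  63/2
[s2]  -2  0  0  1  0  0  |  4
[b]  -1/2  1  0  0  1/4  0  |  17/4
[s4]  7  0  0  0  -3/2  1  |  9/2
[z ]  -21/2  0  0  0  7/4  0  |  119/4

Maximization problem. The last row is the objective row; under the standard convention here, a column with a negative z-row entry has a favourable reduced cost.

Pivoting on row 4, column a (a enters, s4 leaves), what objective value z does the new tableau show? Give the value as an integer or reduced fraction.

73/2

Minimum ratio for a: (9/2)/7 = 9/14.
z changes by −(z-row coeff of a)·ratio = −(-21/2)·(9/14) = 27/4.
New z = 119/4 + (27/4) = 73/2.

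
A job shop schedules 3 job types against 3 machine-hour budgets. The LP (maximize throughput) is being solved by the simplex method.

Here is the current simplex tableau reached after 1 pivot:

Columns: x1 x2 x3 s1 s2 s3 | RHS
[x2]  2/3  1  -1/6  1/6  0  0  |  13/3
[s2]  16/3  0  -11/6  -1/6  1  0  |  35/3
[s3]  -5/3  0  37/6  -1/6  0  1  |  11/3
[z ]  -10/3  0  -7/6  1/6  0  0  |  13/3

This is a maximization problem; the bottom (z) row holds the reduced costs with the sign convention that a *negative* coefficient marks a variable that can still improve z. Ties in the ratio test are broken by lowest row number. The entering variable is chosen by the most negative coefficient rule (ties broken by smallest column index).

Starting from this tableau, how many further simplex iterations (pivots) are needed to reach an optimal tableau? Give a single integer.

3

pivot: x1 in, s2 out → z = 93/8
pivot: x3 in, s3 out → z = 2622/179
pivot: s1 in, x2 out → z = 256/17
No improving column remains; optimal.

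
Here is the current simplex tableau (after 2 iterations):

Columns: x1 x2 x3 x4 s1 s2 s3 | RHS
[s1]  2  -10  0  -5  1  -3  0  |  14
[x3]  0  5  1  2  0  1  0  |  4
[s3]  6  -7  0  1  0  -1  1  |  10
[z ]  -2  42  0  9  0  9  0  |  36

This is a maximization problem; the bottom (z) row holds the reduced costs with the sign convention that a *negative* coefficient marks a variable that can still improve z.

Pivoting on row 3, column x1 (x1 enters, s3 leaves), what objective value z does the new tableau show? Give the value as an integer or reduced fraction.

118/3

Minimum ratio for x1: 10/6 = 5/3.
z changes by −(z-row coeff of x1)·ratio = −(-2)·(5/3) = 10/3.
New z = 36 + (10/3) = 118/3.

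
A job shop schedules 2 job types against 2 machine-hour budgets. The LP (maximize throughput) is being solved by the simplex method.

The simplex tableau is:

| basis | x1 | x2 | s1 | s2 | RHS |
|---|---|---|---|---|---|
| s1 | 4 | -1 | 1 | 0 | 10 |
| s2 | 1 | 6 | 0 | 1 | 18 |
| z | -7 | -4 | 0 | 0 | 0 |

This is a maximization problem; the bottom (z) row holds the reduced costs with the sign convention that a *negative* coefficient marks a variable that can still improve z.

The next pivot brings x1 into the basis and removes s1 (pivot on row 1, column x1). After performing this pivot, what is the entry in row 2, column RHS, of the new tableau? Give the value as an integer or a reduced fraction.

31/2

Pivot element is row 1, column x1: 4.
Normalize row 1: new (row 1, RHS) = 10/4 = 5/2.
row 2 ← row 2 − 1·(new row 1): 18 − 1·(5/2) = 31/2.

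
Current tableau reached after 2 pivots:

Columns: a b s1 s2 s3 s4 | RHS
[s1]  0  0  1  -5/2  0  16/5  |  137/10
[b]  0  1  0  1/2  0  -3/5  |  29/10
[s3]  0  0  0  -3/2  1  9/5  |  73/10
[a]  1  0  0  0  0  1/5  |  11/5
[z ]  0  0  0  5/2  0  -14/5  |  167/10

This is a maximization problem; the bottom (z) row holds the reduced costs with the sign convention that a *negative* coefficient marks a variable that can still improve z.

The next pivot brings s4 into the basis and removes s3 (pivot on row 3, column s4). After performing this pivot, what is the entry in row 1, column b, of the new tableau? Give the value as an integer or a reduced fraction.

Pivot element is row 3, column s4: 9/5.
Normalize row 3: new (row 3, b) = 0/(9/5) = 0.
row 1 ← row 1 − (16/5)·(new row 3): 0 − (16/5)·0 = 0.

0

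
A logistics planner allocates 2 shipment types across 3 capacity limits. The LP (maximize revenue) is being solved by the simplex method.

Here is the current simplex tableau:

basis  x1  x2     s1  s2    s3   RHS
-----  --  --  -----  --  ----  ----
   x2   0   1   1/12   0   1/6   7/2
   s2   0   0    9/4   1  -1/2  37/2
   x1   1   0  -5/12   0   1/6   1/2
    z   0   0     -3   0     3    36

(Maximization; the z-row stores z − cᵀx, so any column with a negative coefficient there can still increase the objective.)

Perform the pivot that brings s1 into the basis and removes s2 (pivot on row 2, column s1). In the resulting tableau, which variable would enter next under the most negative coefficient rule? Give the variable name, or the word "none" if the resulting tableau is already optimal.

none

Pivot element 9/4. New z-row = old z-row − (-3)·(row 2/(9/4)).
Updated z-row coefficients: x1: 0, x2: 0, s1: 0, s2: 4/3, s3: 7/3.
No coefficient is strictly negative; the tableau after this pivot is optimal.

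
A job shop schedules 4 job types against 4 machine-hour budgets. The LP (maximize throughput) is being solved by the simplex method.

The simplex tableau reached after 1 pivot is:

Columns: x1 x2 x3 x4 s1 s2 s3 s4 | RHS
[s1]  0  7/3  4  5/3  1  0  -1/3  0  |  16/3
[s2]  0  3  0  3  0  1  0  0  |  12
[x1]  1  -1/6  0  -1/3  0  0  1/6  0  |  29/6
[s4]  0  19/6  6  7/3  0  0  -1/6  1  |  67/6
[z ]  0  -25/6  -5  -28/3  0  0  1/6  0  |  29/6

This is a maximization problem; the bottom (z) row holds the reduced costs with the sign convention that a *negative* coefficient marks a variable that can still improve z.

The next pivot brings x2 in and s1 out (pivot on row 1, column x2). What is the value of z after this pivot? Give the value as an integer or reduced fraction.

201/14

Minimum ratio for x2: (16/3)/(7/3) = 16/7.
z changes by −(z-row coeff of x2)·ratio = −(-25/6)·(16/7) = 200/21.
New z = 29/6 + (200/21) = 201/14.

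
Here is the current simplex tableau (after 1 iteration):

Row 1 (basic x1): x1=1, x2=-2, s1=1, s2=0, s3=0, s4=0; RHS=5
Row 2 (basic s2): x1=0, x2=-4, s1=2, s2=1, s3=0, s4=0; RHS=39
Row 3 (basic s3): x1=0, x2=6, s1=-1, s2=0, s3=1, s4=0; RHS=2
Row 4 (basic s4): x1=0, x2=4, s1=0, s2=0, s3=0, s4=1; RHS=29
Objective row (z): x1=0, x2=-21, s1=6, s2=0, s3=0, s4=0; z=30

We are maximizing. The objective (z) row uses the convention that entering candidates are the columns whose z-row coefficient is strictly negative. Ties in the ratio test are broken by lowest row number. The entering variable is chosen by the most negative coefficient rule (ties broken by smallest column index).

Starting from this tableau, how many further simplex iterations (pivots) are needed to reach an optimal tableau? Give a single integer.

pivot: x2 in, s3 out → z = 37
No improving column remains; optimal.

1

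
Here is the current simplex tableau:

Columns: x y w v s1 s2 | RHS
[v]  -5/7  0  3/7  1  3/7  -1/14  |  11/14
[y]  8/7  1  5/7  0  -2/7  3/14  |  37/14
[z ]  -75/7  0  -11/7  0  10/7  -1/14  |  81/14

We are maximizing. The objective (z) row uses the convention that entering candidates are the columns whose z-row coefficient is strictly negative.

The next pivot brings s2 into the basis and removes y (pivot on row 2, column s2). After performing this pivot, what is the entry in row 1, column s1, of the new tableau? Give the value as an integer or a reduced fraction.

1/3

Pivot element is row 2, column s2: 3/14.
Normalize row 2: new (row 2, s1) = (-2/7)/(3/14) = -4/3.
row 1 ← row 1 − (-1/14)·(new row 2): 3/7 − (-1/14)·(-4/3) = 1/3.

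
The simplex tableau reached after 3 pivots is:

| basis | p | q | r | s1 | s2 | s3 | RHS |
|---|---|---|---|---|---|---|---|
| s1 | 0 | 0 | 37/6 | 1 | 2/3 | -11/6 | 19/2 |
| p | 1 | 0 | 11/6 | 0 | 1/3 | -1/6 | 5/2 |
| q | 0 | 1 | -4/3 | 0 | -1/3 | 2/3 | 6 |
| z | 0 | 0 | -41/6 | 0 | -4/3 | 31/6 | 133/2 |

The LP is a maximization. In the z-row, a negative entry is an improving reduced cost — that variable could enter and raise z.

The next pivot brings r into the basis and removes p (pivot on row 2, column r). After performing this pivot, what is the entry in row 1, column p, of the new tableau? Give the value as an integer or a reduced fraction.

Pivot element is row 2, column r: 11/6.
Normalize row 2: new (row 2, p) = 1/(11/6) = 6/11.
row 1 ← row 1 − (37/6)·(new row 2): 0 − (37/6)·(6/11) = -37/11.

-37/11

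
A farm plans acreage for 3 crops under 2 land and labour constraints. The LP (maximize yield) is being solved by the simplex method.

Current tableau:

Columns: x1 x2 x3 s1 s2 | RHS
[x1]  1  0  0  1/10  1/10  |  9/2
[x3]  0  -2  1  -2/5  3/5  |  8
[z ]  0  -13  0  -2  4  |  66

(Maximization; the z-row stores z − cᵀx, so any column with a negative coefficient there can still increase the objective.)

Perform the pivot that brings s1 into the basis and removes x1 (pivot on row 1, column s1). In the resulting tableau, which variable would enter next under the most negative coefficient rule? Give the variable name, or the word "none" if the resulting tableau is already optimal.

x2

Pivot element 1/10. New z-row = old z-row − (-2)·(row 1/(1/10)).
Updated z-row coefficients: x1: 20, x2: -13, x3: 0, s1: 0, s2: 6.
The most negative is -13 in column x2, so x2 would enter next.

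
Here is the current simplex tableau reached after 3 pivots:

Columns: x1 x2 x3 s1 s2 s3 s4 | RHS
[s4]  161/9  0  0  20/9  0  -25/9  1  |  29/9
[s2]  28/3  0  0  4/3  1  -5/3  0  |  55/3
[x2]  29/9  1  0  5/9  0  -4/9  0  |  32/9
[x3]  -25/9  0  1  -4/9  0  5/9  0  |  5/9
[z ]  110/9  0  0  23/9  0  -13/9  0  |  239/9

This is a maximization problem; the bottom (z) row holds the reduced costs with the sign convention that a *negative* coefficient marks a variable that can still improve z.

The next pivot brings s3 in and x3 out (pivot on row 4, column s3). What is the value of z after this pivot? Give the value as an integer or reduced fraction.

28

Minimum ratio for s3: (5/9)/(5/9) = 1.
z changes by −(z-row coeff of s3)·ratio = −(-13/9)·1 = 13/9.
New z = 239/9 + (13/9) = 28.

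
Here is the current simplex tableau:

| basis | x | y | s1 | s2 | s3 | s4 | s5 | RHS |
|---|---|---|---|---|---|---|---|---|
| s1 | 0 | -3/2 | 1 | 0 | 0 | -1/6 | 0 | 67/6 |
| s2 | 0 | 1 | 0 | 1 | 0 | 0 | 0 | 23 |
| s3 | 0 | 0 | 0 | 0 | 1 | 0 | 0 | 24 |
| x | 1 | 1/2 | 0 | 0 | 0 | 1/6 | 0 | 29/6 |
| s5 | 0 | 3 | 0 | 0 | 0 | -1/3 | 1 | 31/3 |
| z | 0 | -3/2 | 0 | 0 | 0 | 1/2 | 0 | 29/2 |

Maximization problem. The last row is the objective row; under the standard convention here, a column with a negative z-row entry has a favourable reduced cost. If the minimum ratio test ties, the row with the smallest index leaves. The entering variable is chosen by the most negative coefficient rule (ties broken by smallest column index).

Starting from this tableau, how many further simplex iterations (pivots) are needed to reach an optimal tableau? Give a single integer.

pivot: y in, s5 out → z = 59/3
No improving column remains; optimal.

1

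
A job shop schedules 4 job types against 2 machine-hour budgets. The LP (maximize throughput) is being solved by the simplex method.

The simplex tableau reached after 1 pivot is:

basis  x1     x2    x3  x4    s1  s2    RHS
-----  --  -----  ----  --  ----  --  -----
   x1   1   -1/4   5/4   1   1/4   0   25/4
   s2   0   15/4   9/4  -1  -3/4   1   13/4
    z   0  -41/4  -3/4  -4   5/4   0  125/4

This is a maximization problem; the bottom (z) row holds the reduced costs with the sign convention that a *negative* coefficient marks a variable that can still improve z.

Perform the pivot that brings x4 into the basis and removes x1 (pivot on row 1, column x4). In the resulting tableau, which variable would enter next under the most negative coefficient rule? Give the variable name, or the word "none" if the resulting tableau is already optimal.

x2

Pivot element 1. New z-row = old z-row − (-4)·(row 1/1).
Updated z-row coefficients: x1: 4, x2: -45/4, x3: 17/4, x4: 0, s1: 9/4, s2: 0.
The most negative is -45/4 in column x2, so x2 would enter next.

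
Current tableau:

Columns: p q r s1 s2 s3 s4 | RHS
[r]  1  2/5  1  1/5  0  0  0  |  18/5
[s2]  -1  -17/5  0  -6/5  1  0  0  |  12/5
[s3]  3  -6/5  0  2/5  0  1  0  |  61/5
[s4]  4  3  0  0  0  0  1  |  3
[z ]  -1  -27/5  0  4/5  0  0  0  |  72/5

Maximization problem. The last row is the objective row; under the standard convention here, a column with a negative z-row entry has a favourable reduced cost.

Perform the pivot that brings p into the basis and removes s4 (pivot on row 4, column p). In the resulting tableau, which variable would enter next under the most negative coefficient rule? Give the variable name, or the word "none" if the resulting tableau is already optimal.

Pivot element 4. New z-row = old z-row − (-1)·(row 4/4).
Updated z-row coefficients: p: 0, q: -93/20, r: 0, s1: 4/5, s2: 0, s3: 0, s4: 1/4.
The most negative is -93/20 in column q, so q would enter next.

q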